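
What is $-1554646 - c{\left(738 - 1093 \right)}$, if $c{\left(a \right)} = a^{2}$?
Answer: $-1680671$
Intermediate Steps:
$-1554646 - c{\left(738 - 1093 \right)} = -1554646 - \left(738 - 1093\right)^{2} = -1554646 - \left(-355\right)^{2} = -1554646 - 126025 = -1680671$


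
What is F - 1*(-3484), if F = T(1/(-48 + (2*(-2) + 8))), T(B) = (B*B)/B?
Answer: 153295/44 ≈ 3484.0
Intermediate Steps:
T(B) = B (T(B) = B²/B = B)
F = -1/44 (F = 1/(-48 + (2*(-2) + 8)) = 1/(-48 + (-4 + 8)) = 1/(-48 + 4) = 1/(-44) = -1/44 ≈ -0.022727)
F - 1*(-3484) = -1/44 - 1*(-3484) = -1/44 + 3484 = 153295/44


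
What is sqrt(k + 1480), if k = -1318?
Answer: 9*sqrt(2) ≈ 12.728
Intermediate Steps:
sqrt(k + 1480) = sqrt(-1318 + 1480) = sqrt(162) = 9*sqrt(2)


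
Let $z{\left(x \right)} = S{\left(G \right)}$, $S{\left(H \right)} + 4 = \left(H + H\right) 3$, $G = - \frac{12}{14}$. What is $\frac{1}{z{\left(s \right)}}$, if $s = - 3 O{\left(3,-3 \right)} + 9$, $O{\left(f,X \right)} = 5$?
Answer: $- \frac{7}{64} \approx -0.10938$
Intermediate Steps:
$G = - \frac{6}{7}$ ($G = \left(-12\right) \frac{1}{14} = - \frac{6}{7} \approx -0.85714$)
$S{\left(H \right)} = -4 + 6 H$ ($S{\left(H \right)} = -4 + \left(H + H\right) 3 = -4 + 2 H 3 = -4 + 6 H$)
$s = -6$ ($s = \left(-3\right) 5 + 9 = -15 + 9 = -6$)
$z{\left(x \right)} = - \frac{64}{7}$ ($z{\left(x \right)} = -4 + 6 \left(- \frac{6}{7}\right) = -4 - \frac{36}{7} = - \frac{64}{7}$)
$\frac{1}{z{\left(s \right)}} = \frac{1}{- \frac{64}{7}} = - \frac{7}{64}$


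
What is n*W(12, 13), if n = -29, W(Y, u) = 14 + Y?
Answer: -754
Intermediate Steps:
n*W(12, 13) = -29*(14 + 12) = -29*26 = -754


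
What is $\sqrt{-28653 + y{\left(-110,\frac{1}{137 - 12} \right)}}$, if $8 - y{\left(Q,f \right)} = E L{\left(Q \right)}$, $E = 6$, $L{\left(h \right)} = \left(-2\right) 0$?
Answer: $i \sqrt{28645} \approx 169.25 i$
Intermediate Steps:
$L{\left(h \right)} = 0$
$y{\left(Q,f \right)} = 8$ ($y{\left(Q,f \right)} = 8 - 6 \cdot 0 = 8 - 0 = 8 + 0 = 8$)
$\sqrt{-28653 + y{\left(-110,\frac{1}{137 - 12} \right)}} = \sqrt{-28653 + 8} = \sqrt{-28645} = i \sqrt{28645}$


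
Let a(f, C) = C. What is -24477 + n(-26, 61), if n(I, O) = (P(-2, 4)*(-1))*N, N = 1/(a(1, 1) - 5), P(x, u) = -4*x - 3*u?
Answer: -24478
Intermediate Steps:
N = -¼ (N = 1/(1 - 5) = 1/(-4) = -¼ ≈ -0.25000)
n(I, O) = -1 (n(I, O) = ((-4*(-2) - 3*4)*(-1))*(-¼) = ((8 - 12)*(-1))*(-¼) = -4*(-1)*(-¼) = 4*(-¼) = -1)
-24477 + n(-26, 61) = -24477 - 1 = -24478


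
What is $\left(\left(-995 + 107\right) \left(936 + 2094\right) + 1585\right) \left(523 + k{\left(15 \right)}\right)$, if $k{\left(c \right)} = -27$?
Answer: $-1333771280$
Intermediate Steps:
$\left(\left(-995 + 107\right) \left(936 + 2094\right) + 1585\right) \left(523 + k{\left(15 \right)}\right) = \left(\left(-995 + 107\right) \left(936 + 2094\right) + 1585\right) \left(523 - 27\right) = \left(\left(-888\right) 3030 + 1585\right) 496 = \left(-2690640 + 1585\right) 496 = \left(-2689055\right) 496 = -1333771280$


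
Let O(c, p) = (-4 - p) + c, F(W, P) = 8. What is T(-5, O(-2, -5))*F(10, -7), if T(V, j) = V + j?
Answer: -48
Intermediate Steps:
O(c, p) = -4 + c - p
T(-5, O(-2, -5))*F(10, -7) = (-5 + (-4 - 2 - 1*(-5)))*8 = (-5 + (-4 - 2 + 5))*8 = (-5 - 1)*8 = -6*8 = -48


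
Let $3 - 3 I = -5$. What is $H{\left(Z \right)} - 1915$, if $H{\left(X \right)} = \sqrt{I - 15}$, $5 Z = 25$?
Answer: $-1915 + \frac{i \sqrt{111}}{3} \approx -1915.0 + 3.5119 i$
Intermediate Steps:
$I = \frac{8}{3}$ ($I = 1 - - \frac{5}{3} = 1 + \frac{5}{3} = \frac{8}{3} \approx 2.6667$)
$Z = 5$ ($Z = \frac{1}{5} \cdot 25 = 5$)
$H{\left(X \right)} = \frac{i \sqrt{111}}{3}$ ($H{\left(X \right)} = \sqrt{\frac{8}{3} - 15} = \sqrt{- \frac{37}{3}} = \frac{i \sqrt{111}}{3}$)
$H{\left(Z \right)} - 1915 = \frac{i \sqrt{111}}{3} - 1915 = -1915 + \frac{i \sqrt{111}}{3}$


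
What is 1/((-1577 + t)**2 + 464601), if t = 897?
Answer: 1/927001 ≈ 1.0787e-6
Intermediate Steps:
1/((-1577 + t)**2 + 464601) = 1/((-1577 + 897)**2 + 464601) = 1/((-680)**2 + 464601) = 1/(462400 + 464601) = 1/927001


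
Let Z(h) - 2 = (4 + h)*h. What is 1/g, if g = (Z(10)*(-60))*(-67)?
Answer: 1/570840 ≈ 1.7518e-6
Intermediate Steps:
Z(h) = 2 + h*(4 + h) (Z(h) = 2 + (4 + h)*h = 2 + h*(4 + h))
g = 570840 (g = ((2 + 10² + 4*10)*(-60))*(-67) = ((2 + 100 + 40)*(-60))*(-67) = (142*(-60))*(-67) = -8520*(-67) = 570840)
1/g = 1/570840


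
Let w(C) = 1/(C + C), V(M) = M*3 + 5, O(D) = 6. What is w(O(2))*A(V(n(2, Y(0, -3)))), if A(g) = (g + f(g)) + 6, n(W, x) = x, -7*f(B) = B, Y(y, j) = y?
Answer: 6/7 ≈ 0.85714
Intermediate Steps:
f(B) = -B/7
V(M) = 5 + 3*M (V(M) = 3*M + 5 = 5 + 3*M)
A(g) = 6 + 6*g/7 (A(g) = (g - g/7) + 6 = 6*g/7 + 6 = 6 + 6*g/7)
w(C) = 1/(2*C)
w(O(2))*A(V(n(2, Y(0, -3)))) = ((½)/6)*(6 + 6*(5 + 3*0)/7) = ((½)*(⅙))*(6 + 6*(5 + 0)/7) = (6 + (6/7)*5)/12 = (6 + 30/7)/12 = (1/12)*(72/7) = 6/7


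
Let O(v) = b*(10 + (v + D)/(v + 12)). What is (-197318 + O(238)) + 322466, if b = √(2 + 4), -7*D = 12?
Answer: 125148 + 9577*√6/875 ≈ 1.2517e+5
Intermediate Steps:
D = -12/7 (D = -⅐*12 = -12/7 ≈ -1.7143)
b = √6 ≈ 2.4495
O(v) = √6*(10 + (-12/7 + v)/(12 + v)) (O(v) = √6*(10 + (v - 12/7)/(v + 12)) = √6*(10 + (-12/7 + v)/(12 + v)))
(-197318 + O(238)) + 322466 = (-197318 + √6*(828 + 77*238)/(7*(12 + 238))) + 322466 = (-197318 + (⅐)*√6*(828 + 18326)/250) + 322466 = (-197318 + (⅐)*√6*(1/250)*19154) + 322466 = (-197318 + 9577*√6/875) + 322466 = 125148 + 9577*√6/875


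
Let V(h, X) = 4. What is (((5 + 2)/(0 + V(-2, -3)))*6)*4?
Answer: 42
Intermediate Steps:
(((5 + 2)/(0 + V(-2, -3)))*6)*4 = (((5 + 2)/(0 + 4))*6)*4 = ((7/4)*6)*4 = (21/2)*4 = 42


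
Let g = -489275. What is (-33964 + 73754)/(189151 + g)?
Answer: -19895/150062 ≈ -0.13258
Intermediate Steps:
(-33964 + 73754)/(189151 + g) = (-33964 + 73754)/(189151 - 489275) = 39790/(-300124) = 39790*(-1/300124) = -19895/150062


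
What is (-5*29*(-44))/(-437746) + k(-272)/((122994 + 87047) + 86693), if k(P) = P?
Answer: -503057458/32473530391 ≈ -0.015491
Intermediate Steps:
(-5*29*(-44))/(-437746) + k(-272)/((122994 + 87047) + 86693) = (-5*29*(-44))/(-437746) - 272/((122994 + 87047) + 86693) = -145*(-44)*(-1/437746) - 272/(210041 + 86693) = 6380*(-1/437746) - 272/296734 = -3190/218873 - 272*1/296734 = -3190/218873 - 136/148367 = -503057458/32473530391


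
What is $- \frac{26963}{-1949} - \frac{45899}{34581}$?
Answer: $\frac{842950352}{67398369} \approx 12.507$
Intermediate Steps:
$- \frac{26963}{-1949} - \frac{45899}{34581} = \left(-26963\right) \left(- \frac{1}{1949}\right) - \frac{45899}{34581} = \frac{26963}{1949} - \frac{45899}{34581} = \frac{842950352}{67398369}$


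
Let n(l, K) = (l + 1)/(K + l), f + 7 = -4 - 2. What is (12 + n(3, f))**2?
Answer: 3364/25 ≈ 134.56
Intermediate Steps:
f = -13 (f = -7 + (-4 - 2) = -7 - 6 = -13)
n(l, K) = (1 + l)/(K + l)
(12 + n(3, f))**2 = (12 + (1 + 3)/(-13 + 3))**2 = (12 + 4/(-10))**2 = (12 - 1/10*4)**2 = (12 - 2/5)**2 = (58/5)**2 = 3364/25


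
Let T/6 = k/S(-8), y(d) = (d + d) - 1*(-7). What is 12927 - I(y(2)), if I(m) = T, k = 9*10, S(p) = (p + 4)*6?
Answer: 25899/2 ≈ 12950.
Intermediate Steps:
S(p) = 24 + 6*p (S(p) = (4 + p)*6 = 24 + 6*p)
k = 90
y(d) = 7 + 2*d (y(d) = 2*d + 7 = 7 + 2*d)
T = -45/2 (T = 6*(90/(24 + 6*(-8))) = 6*(90/(24 - 48)) = 6*(90/(-24)) = 6*(90*(-1/24)) = 6*(-15/4) = -45/2 ≈ -22.500)
I(m) = -45/2
12927 - I(y(2)) = 12927 - 1*(-45/2) = 12927 + 45/2 = 25899/2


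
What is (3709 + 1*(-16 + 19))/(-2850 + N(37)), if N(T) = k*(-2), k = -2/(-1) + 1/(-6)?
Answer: -11136/8561 ≈ -1.3008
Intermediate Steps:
k = 11/6 (k = -2*(-1) + 1*(-⅙) = 2 - ⅙ = 11/6 ≈ 1.8333)
N(T) = -11/3 (N(T) = (11/6)*(-2) = -11/3)
(3709 + 1*(-16 + 19))/(-2850 + N(37)) = (3709 + 1*(-16 + 19))/(-2850 - 11/3) = (3709 + 1*3)/(-8561/3) = (3709 + 3)*(-3/8561) = 3712*(-3/8561) = -11136/8561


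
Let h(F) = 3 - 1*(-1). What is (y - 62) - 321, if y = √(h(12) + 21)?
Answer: -378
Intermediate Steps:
h(F) = 4 (h(F) = 3 + 1 = 4)
y = 5 (y = √(4 + 21) = √25 = 5)
(y - 62) - 321 = (5 - 62) - 321 = -57 - 321 = -378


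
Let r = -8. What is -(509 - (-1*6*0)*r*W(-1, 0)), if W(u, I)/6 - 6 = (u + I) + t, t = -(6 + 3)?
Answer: -509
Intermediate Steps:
t = -9 (t = -1*9 = -9)
W(u, I) = -18 + 6*I + 6*u (W(u, I) = 36 + 6*((u + I) - 9) = 36 + 6*((I + u) - 9) = 36 + 6*(-9 + I + u) = 36 + (-54 + 6*I + 6*u) = -18 + 6*I + 6*u)
-(509 - (-1*6*0)*r*W(-1, 0)) = -(509 - (-1*6*0)*(-8)*(-18 + 6*0 + 6*(-1))) = -(509 - -6*0*(-8)*(-18 + 0 - 6)) = -(509 - 0*(-8)*(-24)) = -(509 - 0*(-24)) = -(509 - 1*0) = -(509 + 0) = -1*509 = -509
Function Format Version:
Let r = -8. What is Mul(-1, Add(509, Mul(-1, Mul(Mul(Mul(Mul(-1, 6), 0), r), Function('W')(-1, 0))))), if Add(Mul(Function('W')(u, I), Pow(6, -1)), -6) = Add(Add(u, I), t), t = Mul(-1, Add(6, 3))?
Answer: -509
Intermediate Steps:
t = -9 (t = Mul(-1, 9) = -9)
Function('W')(u, I) = Add(-18, Mul(6, I), Mul(6, u)) (Function('W')(u, I) = Add(36, Mul(6, Add(Add(u, I), -9))) = Add(36, Mul(6, Add(Add(I, u), -9))) = Add(36, Mul(6, Add(-9, I, u))) = Add(36, Add(-54, Mul(6, I), Mul(6, u))) = Add(-18, Mul(6, I), Mul(6, u)))
Mul(-1, Add(509, Mul(-1, Mul(Mul(Mul(Mul(-1, 6), 0), r), Function('W')(-1, 0))))) = Mul(-1, Add(509, Mul(-1, Mul(Mul(Mul(Mul(-1, 6), 0), -8), Add(-18, Mul(6, 0), Mul(6, -1)))))) = Mul(-1, Add(509, Mul(-1, Mul(Mul(Mul(-6, 0), -8), Add(-18, 0, -6))))) = Mul(-1, Add(509, Mul(-1, Mul(Mul(0, -8), -24)))) = Mul(-1, Add(509, Mul(-1, Mul(0, -24)))) = Mul(-1, Add(509, Mul(-1, 0))) = Mul(-1, Add(509, 0)) = Mul(-1, 509) = -509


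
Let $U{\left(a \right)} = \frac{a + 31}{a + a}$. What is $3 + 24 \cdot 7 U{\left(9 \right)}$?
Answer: $\frac{1129}{3} \approx 376.33$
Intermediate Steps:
$U{\left(a \right)} = \frac{31 + a}{2 a}$
$3 + 24 \cdot 7 U{\left(9 \right)} = 3 + 24 \cdot 7 \frac{31 + 9}{2 \cdot 9} = 3 + 168 \cdot \frac{1}{2} \cdot \frac{1}{9} \cdot 40 = 3 + 168 \cdot \frac{20}{9} = 3 + \frac{1120}{3} = \frac{1129}{3}$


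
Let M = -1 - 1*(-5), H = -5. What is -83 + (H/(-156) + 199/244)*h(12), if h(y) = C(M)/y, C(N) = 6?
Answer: -785795/9516 ≈ -82.576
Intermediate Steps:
M = 4 (M = -1 + 5 = 4)
h(y) = 6/y
-83 + (H/(-156) + 199/244)*h(12) = -83 + (-5/(-156) + 199/244)*(6/12) = -83 + (-5*(-1/156) + 199*(1/244))*(6*(1/12)) = -83 + (5/156 + 199/244)*(½) = -83 + (4033/4758)*(½) = -83 + 4033/9516 = -785795/9516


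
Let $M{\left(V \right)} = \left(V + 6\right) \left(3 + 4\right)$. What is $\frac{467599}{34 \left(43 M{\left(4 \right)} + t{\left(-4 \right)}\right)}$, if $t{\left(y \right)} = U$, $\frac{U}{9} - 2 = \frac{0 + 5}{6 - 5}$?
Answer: $\frac{467599}{104482} \approx 4.4754$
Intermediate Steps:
$U = 63$ ($U = 18 + 9 \frac{0 + 5}{6 - 5} = 18 + 9 \cdot \frac{5}{1} = 18 + 9 \cdot 5 \cdot 1 = 18 + 9 \cdot 5 = 18 + 45 = 63$)
$t{\left(y \right)} = 63$
$M{\left(V \right)} = 42 + 7 V$ ($M{\left(V \right)} = \left(6 + V\right) 7 = 42 + 7 V$)
$\frac{467599}{34 \left(43 M{\left(4 \right)} + t{\left(-4 \right)}\right)} = \frac{467599}{34 \left(43 \left(42 + 7 \cdot 4\right) + 63\right)} = \frac{467599}{34 \left(43 \left(42 + 28\right) + 63\right)} = \frac{467599}{34 \left(43 \cdot 70 + 63\right)} = \frac{467599}{34 \left(3010 + 63\right)} = \frac{467599}{34 \cdot 3073} = \frac{467599}{104482}$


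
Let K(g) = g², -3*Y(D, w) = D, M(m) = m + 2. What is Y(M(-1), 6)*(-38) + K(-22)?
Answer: 1490/3 ≈ 496.67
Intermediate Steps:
M(m) = 2 + m
Y(D, w) = -D/3
Y(M(-1), 6)*(-38) + K(-22) = -(2 - 1)/3*(-38) + (-22)² = -⅓*1*(-38) + 484 = -⅓*(-38) + 484 = 38/3 + 484 = 1490/3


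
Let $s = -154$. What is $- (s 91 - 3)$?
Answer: $14017$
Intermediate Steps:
$- (s 91 - 3) = - (\left(-154\right) 91 - 3) = - (-14014 - 3) = \left(-1\right) \left(-14017\right) = 14017$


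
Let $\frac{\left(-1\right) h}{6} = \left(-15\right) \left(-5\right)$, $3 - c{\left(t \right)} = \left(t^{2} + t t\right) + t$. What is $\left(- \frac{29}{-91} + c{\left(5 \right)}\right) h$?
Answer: $\frac{2116350}{91} \approx 23257.0$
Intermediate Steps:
$c{\left(t \right)} = 3 - t - 2 t^{2}$ ($c{\left(t \right)} = 3 - \left(\left(t^{2} + t t\right) + t\right) = 3 - \left(\left(t^{2} + t^{2}\right) + t\right) = 3 - \left(2 t^{2} + t\right) = 3 - \left(t + 2 t^{2}\right) = 3 - t - 2 t^{2}$)
$h = -450$ ($h = - 6 \left(\left(-15\right) \left(-5\right)\right) = \left(-6\right) 75 = -450$)
$\left(- \frac{29}{-91} + c{\left(5 \right)}\right) h = \left(- \frac{29}{-91} - \left(2 + 50\right)\right) \left(-450\right) = \left(\left(-29\right) \left(- \frac{1}{91}\right) - 52\right) \left(-450\right) = \left(\frac{29}{91} - 52\right) \left(-450\right) = \left(- \frac{4703}{91}\right) \left(-450\right) = \frac{2116350}{91}$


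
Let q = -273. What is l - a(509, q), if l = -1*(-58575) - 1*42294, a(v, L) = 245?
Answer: 16036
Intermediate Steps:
l = 16281 (l = 58575 - 42294 = 16281)
l - a(509, q) = 16281 - 1*245 = 16281 - 245 = 16036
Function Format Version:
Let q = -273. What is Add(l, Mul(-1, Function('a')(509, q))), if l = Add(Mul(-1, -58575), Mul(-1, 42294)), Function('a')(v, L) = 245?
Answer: 16036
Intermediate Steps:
l = 16281 (l = Add(58575, -42294) = 16281)
Add(l, Mul(-1, Function('a')(509, q))) = Add(16281, Mul(-1, 245)) = Add(16281, -245) = 16036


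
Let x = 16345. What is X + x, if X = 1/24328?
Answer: 397641161/24328 ≈ 16345.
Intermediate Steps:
X = 1/24328 ≈ 4.1105e-5
X + x = 1/24328 + 16345 = 397641161/24328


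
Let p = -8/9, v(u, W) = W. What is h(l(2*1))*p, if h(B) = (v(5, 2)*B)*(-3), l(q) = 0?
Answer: 0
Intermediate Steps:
p = -8/9 (p = -8*1/9 = -8/9 ≈ -0.88889)
h(B) = -6*B (h(B) = (2*B)*(-3) = -6*B)
h(l(2*1))*p = -6*0*(-8/9) = 0*(-8/9) = 0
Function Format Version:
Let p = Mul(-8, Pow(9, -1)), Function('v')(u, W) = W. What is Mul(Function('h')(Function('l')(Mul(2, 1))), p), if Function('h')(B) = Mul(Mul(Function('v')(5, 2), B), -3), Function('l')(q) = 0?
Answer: 0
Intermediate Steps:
p = Rational(-8, 9) (p = Mul(-8, Rational(1, 9)) = Rational(-8, 9) ≈ -0.88889)
Function('h')(B) = Mul(-6, B) (Function('h')(B) = Mul(Mul(2, B), -3) = Mul(-6, B))
Mul(Function('h')(Function('l')(Mul(2, 1))), p) = Mul(Mul(-6, 0), Rational(-8, 9)) = Mul(0, Rational(-8, 9)) = 0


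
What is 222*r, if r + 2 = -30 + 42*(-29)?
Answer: -277500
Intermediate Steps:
r = -1250 (r = -2 + (-30 + 42*(-29)) = -2 + (-30 - 1218) = -2 - 1248 = -1250)
222*r = 222*(-1250) = -277500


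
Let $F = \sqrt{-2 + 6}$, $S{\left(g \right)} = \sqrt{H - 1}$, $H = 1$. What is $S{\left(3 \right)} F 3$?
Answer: $0$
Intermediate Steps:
$S{\left(g \right)} = 0$ ($S{\left(g \right)} = \sqrt{1 - 1} = \sqrt{0} = 0$)
$F = 2$ ($F = \sqrt{4} = 2$)
$S{\left(3 \right)} F 3 = 0 \cdot 2 \cdot 3 = 0 \cdot 3 = 0$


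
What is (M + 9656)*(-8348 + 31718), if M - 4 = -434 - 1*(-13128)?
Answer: 522412980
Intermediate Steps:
M = 12698 (M = 4 + (-434 - 1*(-13128)) = 4 + (-434 + 13128) = 4 + 12694 = 12698)
(M + 9656)*(-8348 + 31718) = (12698 + 9656)*(-8348 + 31718) = 22354*23370 = 522412980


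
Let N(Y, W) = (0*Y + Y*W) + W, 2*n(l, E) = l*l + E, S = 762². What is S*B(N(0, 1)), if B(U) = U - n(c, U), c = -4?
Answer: -4354830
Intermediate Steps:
S = 580644
n(l, E) = E/2 + l²/2 (n(l, E) = (l*l + E)/2 = (l² + E)/2 = (E + l²)/2 = E/2 + l²/2)
N(Y, W) = W + W*Y (N(Y, W) = (0 + W*Y) + W = W*Y + W = W + W*Y)
B(U) = -8 + U/2 (B(U) = U - (U/2 + (½)*(-4)²) = U - (U/2 + (½)*16) = U - (U/2 + 8) = U - (8 + U/2) = U + (-8 - U/2) = -8 + U/2)
S*B(N(0, 1)) = 580644*(-8 + (1*(1 + 0))/2) = 580644*(-8 + (1*1)/2) = 580644*(-8 + (½)*1) = 580644*(-8 + ½) = 580644*(-15/2) = -4354830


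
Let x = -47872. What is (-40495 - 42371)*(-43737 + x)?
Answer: 7591271394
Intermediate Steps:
(-40495 - 42371)*(-43737 + x) = (-40495 - 42371)*(-43737 - 47872) = -82866*(-91609) = 7591271394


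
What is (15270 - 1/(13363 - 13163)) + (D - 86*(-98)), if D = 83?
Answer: 4756199/200 ≈ 23781.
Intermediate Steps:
(15270 - 1/(13363 - 13163)) + (D - 86*(-98)) = (15270 - 1/(13363 - 13163)) + (83 - 86*(-98)) = (15270 - 1/200) + (83 + 8428) = (15270 - 1*1/200) + 8511 = (15270 - 1/200) + 8511 = 3053999/200 + 8511 = 4756199/200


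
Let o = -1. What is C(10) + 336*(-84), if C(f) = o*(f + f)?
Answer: -28244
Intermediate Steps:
C(f) = -2*f (C(f) = -(f + f) = -2*f)
C(10) + 336*(-84) = -2*10 + 336*(-84) = -20 - 28224 = -28244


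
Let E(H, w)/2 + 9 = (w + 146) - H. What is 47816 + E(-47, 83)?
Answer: 48350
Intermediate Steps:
E(H, w) = 274 - 2*H + 2*w (E(H, w) = -18 + 2*((w + 146) - H) = -18 + 2*((146 + w) - H) = -18 + 2*(146 + w - H) = -18 + (292 - 2*H + 2*w) = 274 - 2*H + 2*w)
47816 + E(-47, 83) = 47816 + (274 - 2*(-47) + 2*83) = 47816 + (274 + 94 + 166) = 47816 + 534 = 48350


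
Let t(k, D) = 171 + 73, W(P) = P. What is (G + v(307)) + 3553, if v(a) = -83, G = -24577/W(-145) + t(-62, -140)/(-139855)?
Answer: 14761044841/4055795 ≈ 3639.5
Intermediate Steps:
t(k, D) = 244
G = 687436191/4055795 (G = -24577/(-145) + 244/(-139855) = -24577*(-1/145) + 244*(-1/139855) = 24577/145 - 244/139855 = 687436191/4055795 ≈ 169.49)
(G + v(307)) + 3553 = (687436191/4055795 - 83) + 3553 = 350805206/4055795 + 3553 = 14761044841/4055795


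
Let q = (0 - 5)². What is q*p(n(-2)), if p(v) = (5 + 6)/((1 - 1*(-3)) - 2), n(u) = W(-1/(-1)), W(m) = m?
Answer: 275/2 ≈ 137.50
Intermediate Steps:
n(u) = 1 (n(u) = -1/(-1) = -1*(-1) = 1)
p(v) = 11/2 (p(v) = 11/((1 + 3) - 2) = 11/(4 - 2) = 11/2)
q = 25 (q = (-5)² = 25)
q*p(n(-2)) = 25*(11/2) = 275/2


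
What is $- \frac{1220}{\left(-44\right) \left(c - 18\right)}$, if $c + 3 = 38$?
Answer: $\frac{305}{187} \approx 1.631$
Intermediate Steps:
$c = 35$ ($c = -3 + 38 = 35$)
$- \frac{1220}{\left(-44\right) \left(c - 18\right)} = - \frac{1220}{\left(-44\right) \left(35 - 18\right)} = - \frac{1220}{\left(-44\right) 17} = - \frac{1220}{-748} = \left(-1220\right) \left(- \frac{1}{748}\right) = \frac{305}{187}$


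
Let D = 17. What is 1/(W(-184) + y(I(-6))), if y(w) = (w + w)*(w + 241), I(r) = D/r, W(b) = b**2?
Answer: 18/585115 ≈ 3.0763e-5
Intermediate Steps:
I(r) = 17/r
y(w) = 2*w*(241 + w) (y(w) = (2*w)*(241 + w) = 2*w*(241 + w))
1/(W(-184) + y(I(-6))) = 1/((-184)**2 + 2*(17/(-6))*(241 + 17/(-6))) = 1/(33856 + 2*(17*(-1/6))*(241 + 17*(-1/6))) = 1/(33856 + 2*(-17/6)*(241 - 17/6)) = 1/(33856 + 2*(-17/6)*(1429/6)) = 1/(33856 - 24293/18) = 1/(585115/18) = 18/585115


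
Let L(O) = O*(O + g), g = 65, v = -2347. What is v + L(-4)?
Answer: -2591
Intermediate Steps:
L(O) = O*(65 + O) (L(O) = O*(O + 65) = O*(65 + O))
v + L(-4) = -2347 - 4*(65 - 4) = -2347 - 4*61 = -2347 - 244 = -2591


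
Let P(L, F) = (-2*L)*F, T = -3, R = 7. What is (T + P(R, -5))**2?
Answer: 4489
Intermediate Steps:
P(L, F) = -2*F*L
(T + P(R, -5))**2 = (-3 - 2*(-5)*7)**2 = (-3 + 70)**2 = 67**2 = 4489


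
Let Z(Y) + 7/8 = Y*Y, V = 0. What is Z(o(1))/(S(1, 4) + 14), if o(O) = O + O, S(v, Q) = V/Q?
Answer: 25/112 ≈ 0.22321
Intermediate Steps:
S(v, Q) = 0 (S(v, Q) = 0/Q = 0)
o(O) = 2*O
Z(Y) = -7/8 + Y² (Z(Y) = -7/8 + Y*Y = -7/8 + Y²)
Z(o(1))/(S(1, 4) + 14) = (-7/8 + (2*1)²)/(0 + 14) = (-7/8 + 2²)/14 = (-7/8 + 4)/14 = (1/14)*(25/8) = 25/112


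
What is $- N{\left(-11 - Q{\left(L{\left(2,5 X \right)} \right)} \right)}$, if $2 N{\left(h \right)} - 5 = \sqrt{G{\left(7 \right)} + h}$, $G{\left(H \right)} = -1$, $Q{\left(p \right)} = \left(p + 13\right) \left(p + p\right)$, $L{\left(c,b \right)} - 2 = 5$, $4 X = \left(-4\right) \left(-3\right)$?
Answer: $- \frac{5}{2} - i \sqrt{73} \approx -2.5 - 8.544 i$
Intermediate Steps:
$X = 3$ ($X = \frac{\left(-4\right) \left(-3\right)}{4} = \frac{1}{4} \cdot 12 = 3$)
$L{\left(c,b \right)} = 7$ ($L{\left(c,b \right)} = 2 + 5 = 7$)
$Q{\left(p \right)} = 2 p \left(13 + p\right)$ ($Q{\left(p \right)} = \left(13 + p\right) 2 p = 2 p \left(13 + p\right)$)
$N{\left(h \right)} = \frac{5}{2} + \frac{\sqrt{-1 + h}}{2}$
$- N{\left(-11 - Q{\left(L{\left(2,5 X \right)} \right)} \right)} = - (\frac{5}{2} + \frac{\sqrt{-1 - \left(11 + 2 \cdot 7 \left(13 + 7\right)\right)}}{2}) = - (\frac{5}{2} + \frac{\sqrt{-1 - \left(11 + 2 \cdot 7 \cdot 20\right)}}{2}) = - (\frac{5}{2} + \frac{\sqrt{-1 - 291}}{2}) = - (\frac{5}{2} + \frac{\sqrt{-292}}{2}) = - (\frac{5}{2} + \frac{2 i \sqrt{73}}{2}) = - (\frac{5}{2} + i \sqrt{73}) = - \frac{5}{2} - i \sqrt{73}$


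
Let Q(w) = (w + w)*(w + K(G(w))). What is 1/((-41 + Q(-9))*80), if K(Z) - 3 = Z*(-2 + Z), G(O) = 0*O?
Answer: 1/5360 ≈ 0.00018657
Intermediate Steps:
G(O) = 0
K(Z) = 3 + Z*(-2 + Z)
Q(w) = 2*w*(3 + w) (Q(w) = (w + w)*(w + (3 + 0² - 2*0)) = (2*w)*(w + (3 + 0 + 0)) = (2*w)*(w + 3) = (2*w)*(3 + w) = 2*w*(3 + w))
1/((-41 + Q(-9))*80) = 1/((-41 + 2*(-9)*(3 - 9))*80) = 1/((-41 + 2*(-9)*(-6))*80) = 1/((-41 + 108)*80) = 1/(67*80) = 1/5360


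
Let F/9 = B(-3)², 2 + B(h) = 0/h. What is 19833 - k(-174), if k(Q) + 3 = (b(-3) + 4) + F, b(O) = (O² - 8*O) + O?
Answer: 19766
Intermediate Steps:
B(h) = -2 (B(h) = -2 + 0/h = -2 + 0 = -2)
b(O) = O² - 7*O
F = 36 (F = 9*(-2)² = 9*4 = 36)
k(Q) = 67 (k(Q) = -3 + ((-3*(-7 - 3) + 4) + 36) = -3 + ((-3*(-10) + 4) + 36) = -3 + ((30 + 4) + 36) = -3 + (34 + 36) = -3 + 70 = 67)
19833 - k(-174) = 19833 - 1*67 = 19833 - 67 = 19766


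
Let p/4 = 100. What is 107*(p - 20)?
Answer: 40660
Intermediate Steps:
p = 400 (p = 4*100 = 400)
107*(p - 20) = 107*(400 - 20) = 107*380 = 40660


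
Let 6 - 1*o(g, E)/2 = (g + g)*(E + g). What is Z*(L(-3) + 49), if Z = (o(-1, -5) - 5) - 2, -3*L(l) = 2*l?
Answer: -969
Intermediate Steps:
L(l) = -2*l/3
o(g, E) = 12 - 4*g*(E + g) (o(g, E) = 12 - 2*(g + g)*(E + g) = 12 - 2*2*g*(E + g) = 12 - 4*g*(E + g))
Z = -19 (Z = ((12 - 4*(-1)**2 - 4*(-5)*(-1)) - 5) - 2 = ((12 - 4*1 - 20) - 5) - 2 = ((12 - 4 - 20) - 5) - 2 = (-12 - 5) - 2 = -17 - 2 = -19)
Z*(L(-3) + 49) = -19*(-2/3*(-3) + 49) = -19*(2 + 49) = -19*51 = -969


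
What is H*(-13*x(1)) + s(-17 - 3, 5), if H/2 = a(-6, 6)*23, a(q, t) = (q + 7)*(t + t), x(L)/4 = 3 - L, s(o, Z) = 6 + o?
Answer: -57422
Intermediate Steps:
x(L) = 12 - 4*L (x(L) = 4*(3 - L) = 12 - 4*L)
a(q, t) = 2*t*(7 + q) (a(q, t) = (7 + q)*(2*t) = 2*t*(7 + q))
H = 552 (H = 2*((2*6*(7 - 6))*23) = 2*((2*6*1)*23) = 2*(12*23) = 2*276 = 552)
H*(-13*x(1)) + s(-17 - 3, 5) = 552*(-13*(12 - 4*1)) + (6 + (-17 - 3)) = 552*(-13*(12 - 4)) + (6 - 20) = 552*(-13*8) - 14 = 552*(-104) - 14 = -57408 - 14 = -57422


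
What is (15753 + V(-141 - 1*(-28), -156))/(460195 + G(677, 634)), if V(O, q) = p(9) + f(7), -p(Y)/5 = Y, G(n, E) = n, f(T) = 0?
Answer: 1309/38406 ≈ 0.034083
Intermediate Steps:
p(Y) = -5*Y
V(O, q) = -45 (V(O, q) = -5*9 + 0 = -45 + 0 = -45)
(15753 + V(-141 - 1*(-28), -156))/(460195 + G(677, 634)) = (15753 - 45)/(460195 + 677) = 15708/460872 = 15708*(1/460872) = 1309/38406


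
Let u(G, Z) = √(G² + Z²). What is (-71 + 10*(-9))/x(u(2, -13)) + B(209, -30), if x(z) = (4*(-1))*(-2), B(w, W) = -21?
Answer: -329/8 ≈ -41.125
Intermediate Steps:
x(z) = 8 (x(z) = -4*(-2) = 8)
(-71 + 10*(-9))/x(u(2, -13)) + B(209, -30) = (-71 + 10*(-9))/8 - 21 = (-71 - 90)*(⅛) - 21 = -161*⅛ - 21 = -161/8 - 21 = -329/8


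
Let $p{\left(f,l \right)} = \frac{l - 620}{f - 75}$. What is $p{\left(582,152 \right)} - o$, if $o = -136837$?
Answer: $\frac{1778869}{13} \approx 1.3684 \cdot 10^{5}$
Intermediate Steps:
$p{\left(f,l \right)} = \frac{-620 + l}{-75 + f}$
$p{\left(582,152 \right)} - o = \frac{-620 + 152}{-75 + 582} - -136837 = \frac{1}{507} \left(-468\right) + 136837 = - \frac{12}{13} + 136837 = \frac{1778869}{13}$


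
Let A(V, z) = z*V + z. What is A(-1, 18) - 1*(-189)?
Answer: 189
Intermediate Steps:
A(V, z) = z + V*z (A(V, z) = V*z + z = z + V*z)
A(-1, 18) - 1*(-189) = 18*(1 - 1) - 1*(-189) = 18*0 + 189 = 0 + 189 = 189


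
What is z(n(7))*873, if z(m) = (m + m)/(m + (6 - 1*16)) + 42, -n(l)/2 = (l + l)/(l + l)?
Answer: 36957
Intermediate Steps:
n(l) = -2 (n(l) = -2*(l + l)/(l + l) = -2*2*l/(2*l) = -2*2*l*1/(2*l) = -2*1 = -2)
z(m) = 42 + 2*m/(-10 + m) (z(m) = (2*m)/(m + (6 - 16)) + 42 = (2*m)/(m - 10) + 42 = (2*m)/(-10 + m) + 42 = 2*m/(-10 + m) + 42 = 42 + 2*m/(-10 + m))
z(n(7))*873 = (4*(-105 + 11*(-2))/(-10 - 2))*873 = (4*(-105 - 22)/(-12))*873 = (4*(-1/12)*(-127))*873 = (127/3)*873 = 36957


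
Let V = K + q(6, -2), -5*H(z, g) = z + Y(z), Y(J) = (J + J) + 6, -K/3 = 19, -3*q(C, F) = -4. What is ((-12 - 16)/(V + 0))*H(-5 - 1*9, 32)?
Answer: 3024/835 ≈ 3.6216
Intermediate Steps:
q(C, F) = 4/3 (q(C, F) = -⅓*(-4) = 4/3)
K = -57 (K = -3*19 = -57)
Y(J) = 6 + 2*J (Y(J) = 2*J + 6 = 6 + 2*J)
H(z, g) = -6/5 - 3*z/5 (H(z, g) = -(z + (6 + 2*z))/5 = -(6 + 3*z)/5 = -6/5 - 3*z/5)
V = -167/3 (V = -57 + 4/3 = -167/3 ≈ -55.667)
((-12 - 16)/(V + 0))*H(-5 - 1*9, 32) = ((-12 - 16)/(-167/3 + 0))*(-6/5 - 3*(-5 - 1*9)/5) = (-28/(-167/3))*(-6/5 - 3*(-5 - 9)/5) = (-28*(-3/167))*(-6/5 - ⅗*(-14)) = 84*(-6/5 + 42/5)/167 = (84/167)*(36/5) = 3024/835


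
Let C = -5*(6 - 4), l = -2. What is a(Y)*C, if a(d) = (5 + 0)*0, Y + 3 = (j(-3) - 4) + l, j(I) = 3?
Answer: 0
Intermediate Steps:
Y = -6 (Y = -3 + ((3 - 4) - 2) = -3 + (-1 - 2) = -3 - 3 = -6)
a(d) = 0 (a(d) = 5*0 = 0)
C = -10 (C = -5*2 = -10)
a(Y)*C = 0*(-10) = 0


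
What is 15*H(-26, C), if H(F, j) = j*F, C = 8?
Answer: -3120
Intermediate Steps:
H(F, j) = F*j
15*H(-26, C) = 15*(-26*8) = 15*(-208) = -3120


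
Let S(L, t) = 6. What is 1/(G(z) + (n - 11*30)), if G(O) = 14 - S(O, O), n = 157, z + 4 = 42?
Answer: -1/165 ≈ -0.0060606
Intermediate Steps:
z = 38 (z = -4 + 42 = 38)
G(O) = 8 (G(O) = 14 - 1*6 = 14 - 6 = 8)
1/(G(z) + (n - 11*30)) = 1/(8 + (157 - 11*30)) = 1/(8 + (157 - 330)) = 1/(8 - 173) = 1/(-165) = -1/165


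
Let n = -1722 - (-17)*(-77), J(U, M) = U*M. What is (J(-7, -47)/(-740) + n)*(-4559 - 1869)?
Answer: 3604933283/185 ≈ 1.9486e+7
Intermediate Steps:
J(U, M) = M*U
n = -3031 (n = -1722 - 1*1309 = -1722 - 1309 = -3031)
(J(-7, -47)/(-740) + n)*(-4559 - 1869) = (-47*(-7)/(-740) - 3031)*(-4559 - 1869) = (329*(-1/740) - 3031)*(-6428) = (-329/740 - 3031)*(-6428) = -2243269/740*(-6428) = 3604933283/185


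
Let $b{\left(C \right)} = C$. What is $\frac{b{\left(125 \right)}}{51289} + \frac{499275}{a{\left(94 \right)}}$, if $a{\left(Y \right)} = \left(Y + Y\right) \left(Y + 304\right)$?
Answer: $\frac{25616668475}{3837648136} \approx 6.6751$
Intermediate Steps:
$a{\left(Y \right)} = 2 Y \left(304 + Y\right)$
$\frac{b{\left(125 \right)}}{51289} + \frac{499275}{a{\left(94 \right)}} = \frac{125}{51289} + \frac{499275}{2 \cdot 94 \left(304 + 94\right)} = 125 \cdot \frac{1}{51289} + \frac{499275}{2 \cdot 94 \cdot 398} = \frac{125}{51289} + \frac{499275}{74824} = \frac{25616668475}{3837648136}$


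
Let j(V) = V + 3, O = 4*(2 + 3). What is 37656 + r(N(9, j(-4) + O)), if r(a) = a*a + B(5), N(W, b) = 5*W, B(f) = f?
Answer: 39686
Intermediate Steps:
O = 20 (O = 4*5 = 20)
j(V) = 3 + V
r(a) = 5 + a**2 (r(a) = a*a + 5 = a**2 + 5 = 5 + a**2)
37656 + r(N(9, j(-4) + O)) = 37656 + (5 + (5*9)**2) = 37656 + (5 + 45**2) = 37656 + (5 + 2025) = 37656 + 2030 = 39686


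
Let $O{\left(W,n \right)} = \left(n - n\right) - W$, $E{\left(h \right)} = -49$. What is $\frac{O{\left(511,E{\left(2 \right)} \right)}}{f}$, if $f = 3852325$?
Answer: $- \frac{511}{3852325} \approx -0.00013265$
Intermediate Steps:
$O{\left(W,n \right)} = - W$ ($O{\left(W,n \right)} = 0 - W = - W$)
$\frac{O{\left(511,E{\left(2 \right)} \right)}}{f} = \frac{\left(-1\right) 511}{3852325} = \left(-511\right) \frac{1}{3852325} = - \frac{511}{3852325}$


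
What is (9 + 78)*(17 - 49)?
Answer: -2784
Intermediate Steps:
(9 + 78)*(17 - 49) = 87*(-32) = -2784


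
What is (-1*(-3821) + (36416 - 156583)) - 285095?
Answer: -401441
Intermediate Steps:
(-1*(-3821) + (36416 - 156583)) - 285095 = (3821 - 120167) - 285095 = -116346 - 285095 = -401441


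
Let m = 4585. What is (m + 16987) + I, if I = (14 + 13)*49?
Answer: 22895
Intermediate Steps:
I = 1323 (I = 27*49 = 1323)
(m + 16987) + I = (4585 + 16987) + 1323 = 21572 + 1323 = 22895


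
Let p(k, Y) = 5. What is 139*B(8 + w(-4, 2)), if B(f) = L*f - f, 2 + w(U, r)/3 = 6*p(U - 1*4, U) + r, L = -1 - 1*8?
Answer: -136220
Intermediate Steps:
L = -9 (L = -1 - 8 = -9)
w(U, r) = 84 + 3*r (w(U, r) = -6 + 3*(6*5 + r) = -6 + 3*(30 + r) = -6 + (90 + 3*r) = 84 + 3*r)
B(f) = -10*f (B(f) = -9*f - f = -10*f)
139*B(8 + w(-4, 2)) = 139*(-10*(8 + (84 + 3*2))) = 139*(-10*(8 + (84 + 6))) = 139*(-10*(8 + 90)) = 139*(-10*98) = 139*(-980) = -136220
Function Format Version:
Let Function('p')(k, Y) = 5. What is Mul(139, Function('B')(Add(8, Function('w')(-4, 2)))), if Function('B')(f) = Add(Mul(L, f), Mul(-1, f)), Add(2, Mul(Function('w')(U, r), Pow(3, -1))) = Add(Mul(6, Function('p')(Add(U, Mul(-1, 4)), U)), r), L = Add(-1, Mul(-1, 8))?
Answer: -136220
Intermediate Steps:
L = -9 (L = Add(-1, -8) = -9)
Function('w')(U, r) = Add(84, Mul(3, r)) (Function('w')(U, r) = Add(-6, Mul(3, Add(Mul(6, 5), r))) = Add(-6, Mul(3, Add(30, r))) = Add(-6, Add(90, Mul(3, r))) = Add(84, Mul(3, r)))
Function('B')(f) = Mul(-10, f) (Function('B')(f) = Add(Mul(-9, f), Mul(-1, f)) = Mul(-10, f))
Mul(139, Function('B')(Add(8, Function('w')(-4, 2)))) = Mul(139, Mul(-10, Add(8, Add(84, Mul(3, 2))))) = Mul(139, Mul(-10, Add(8, Add(84, 6)))) = Mul(139, Mul(-10, Add(8, 90))) = Mul(139, Mul(-10, 98)) = Mul(139, -980) = -136220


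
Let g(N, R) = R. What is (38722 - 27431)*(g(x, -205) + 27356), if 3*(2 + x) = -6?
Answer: 306561941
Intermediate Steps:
x = -4 (x = -2 + (⅓)*(-6) = -2 - 2 = -4)
(38722 - 27431)*(g(x, -205) + 27356) = (38722 - 27431)*(-205 + 27356) = 11291*27151 = 306561941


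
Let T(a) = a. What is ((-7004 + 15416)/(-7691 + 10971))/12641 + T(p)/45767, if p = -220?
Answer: -2184188399/474403330540 ≈ -0.0046041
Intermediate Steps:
((-7004 + 15416)/(-7691 + 10971))/12641 + T(p)/45767 = ((-7004 + 15416)/(-7691 + 10971))/12641 - 220/45767 = (8412/3280)*(1/12641) - 220*1/45767 = (8412*(1/3280))*(1/12641) - 220/45767 = (2103/820)*(1/12641) - 220/45767 = 2103/10365620 - 220/45767 = -2184188399/474403330540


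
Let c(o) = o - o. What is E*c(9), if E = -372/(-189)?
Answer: 0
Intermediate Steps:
E = 124/63 (E = -372*(-1/189) = 124/63 ≈ 1.9683)
c(o) = 0
E*c(9) = (124/63)*0 = 0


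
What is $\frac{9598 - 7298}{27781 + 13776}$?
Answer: $\frac{2300}{41557} \approx 0.055346$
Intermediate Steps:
$\frac{9598 - 7298}{27781 + 13776} = \frac{2300}{41557}$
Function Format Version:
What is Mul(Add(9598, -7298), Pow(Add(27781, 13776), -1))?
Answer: Rational(2300, 41557) ≈ 0.055346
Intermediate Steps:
Mul(Add(9598, -7298), Pow(Add(27781, 13776), -1)) = Mul(2300, Pow(41557, -1)) = Mul(2300, Rational(1, 41557)) = Rational(2300, 41557)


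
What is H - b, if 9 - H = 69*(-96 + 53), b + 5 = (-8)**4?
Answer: -1115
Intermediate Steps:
b = 4091 (b = -5 + (-8)**4 = -5 + 4096 = 4091)
H = 2976 (H = 9 - 69*(-96 + 53) = 9 - 69*(-43) = 9 - 1*(-2967) = 9 + 2967 = 2976)
H - b = 2976 - 1*4091 = 2976 - 4091 = -1115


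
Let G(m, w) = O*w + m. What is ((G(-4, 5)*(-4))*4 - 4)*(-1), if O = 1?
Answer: 20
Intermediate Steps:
G(m, w) = m + w (G(m, w) = 1*w + m = w + m = m + w)
((G(-4, 5)*(-4))*4 - 4)*(-1) = (((-4 + 5)*(-4))*4 - 4)*(-1) = ((1*(-4))*4 - 4)*(-1) = (-4*4 - 4)*(-1) = (-16 - 4)*(-1) = -20*(-1) = 20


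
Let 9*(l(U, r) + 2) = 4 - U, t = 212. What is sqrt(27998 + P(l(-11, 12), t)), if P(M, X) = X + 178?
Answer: 2*sqrt(7097) ≈ 168.49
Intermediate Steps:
l(U, r) = -14/9 - U/9 (l(U, r) = -2 + (4 - U)/9 = -2 + (4/9 - U/9) = -14/9 - U/9)
P(M, X) = 178 + X
sqrt(27998 + P(l(-11, 12), t)) = sqrt(27998 + (178 + 212)) = sqrt(27998 + 390) = sqrt(28388) = 2*sqrt(7097)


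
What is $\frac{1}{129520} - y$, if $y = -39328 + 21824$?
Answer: $\frac{2267118081}{129520} \approx 17504.0$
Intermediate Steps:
$y = -17504$
$\frac{1}{129520} - y = \frac{1}{129520} - -17504 = \frac{1}{129520} + 17504 = \frac{2267118081}{129520}$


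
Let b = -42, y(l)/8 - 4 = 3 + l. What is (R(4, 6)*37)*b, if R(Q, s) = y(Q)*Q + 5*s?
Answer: -593628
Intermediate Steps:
y(l) = 56 + 8*l (y(l) = 32 + 8*(3 + l) = 32 + (24 + 8*l) = 56 + 8*l)
R(Q, s) = 5*s + Q*(56 + 8*Q) (R(Q, s) = (56 + 8*Q)*Q + 5*s = Q*(56 + 8*Q) + 5*s = 5*s + Q*(56 + 8*Q))
(R(4, 6)*37)*b = ((5*6 + 8*4*(7 + 4))*37)*(-42) = ((30 + 8*4*11)*37)*(-42) = ((30 + 352)*37)*(-42) = (382*37)*(-42) = 14134*(-42) = -593628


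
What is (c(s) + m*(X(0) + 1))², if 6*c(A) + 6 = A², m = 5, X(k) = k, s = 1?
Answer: 625/36 ≈ 17.361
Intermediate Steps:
c(A) = -1 + A²/6
(c(s) + m*(X(0) + 1))² = ((-1 + (⅙)*1²) + 5*(0 + 1))² = ((-1 + (⅙)*1) + 5*1)² = ((-1 + ⅙) + 5)² = (-⅚ + 5)² = (25/6)² = 625/36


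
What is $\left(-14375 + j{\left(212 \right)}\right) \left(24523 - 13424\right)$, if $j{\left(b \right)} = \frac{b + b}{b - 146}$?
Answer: $- \frac{478430467}{3} \approx -1.5948 \cdot 10^{8}$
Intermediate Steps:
$j{\left(b \right)} = \frac{2 b}{-146 + b}$
$\left(-14375 + j{\left(212 \right)}\right) \left(24523 - 13424\right) = \left(-14375 + 2 \cdot 212 \frac{1}{-146 + 212}\right) \left(24523 - 13424\right) = \left(-14375 + 2 \cdot 212 \cdot \frac{1}{66}\right) 11099 = \left(-14375 + \frac{212}{33}\right) 11099 = \left(- \frac{474163}{33}\right) 11099 = - \frac{478430467}{3}$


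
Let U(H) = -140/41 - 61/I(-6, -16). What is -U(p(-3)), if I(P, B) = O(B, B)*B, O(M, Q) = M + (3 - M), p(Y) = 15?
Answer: 4219/1968 ≈ 2.1438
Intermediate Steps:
O(M, Q) = 3
I(P, B) = 3*B
U(H) = -4219/1968 (U(H) = -140/41 - 61/(3*(-16)) = -140*1/41 - 61/(-48) = -140/41 - 61*(-1/48) = -140/41 + 61/48 = -4219/1968)
-U(p(-3)) = -1*(-4219/1968) = 4219/1968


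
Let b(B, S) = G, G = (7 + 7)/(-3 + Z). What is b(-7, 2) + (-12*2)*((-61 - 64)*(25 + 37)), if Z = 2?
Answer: 185986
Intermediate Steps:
G = -14 (G = (7 + 7)/(-3 + 2) = 14/(-1) = 14*(-1) = -14)
b(B, S) = -14
b(-7, 2) + (-12*2)*((-61 - 64)*(25 + 37)) = -14 + (-12*2)*((-61 - 64)*(25 + 37)) = -14 - (-3000)*62 = -14 - 24*(-7750) = -14 + 186000 = 185986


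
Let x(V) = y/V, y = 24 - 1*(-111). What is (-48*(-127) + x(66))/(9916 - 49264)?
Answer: -44719/288552 ≈ -0.15498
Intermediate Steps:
y = 135 (y = 24 + 111 = 135)
x(V) = 135/V
(-48*(-127) + x(66))/(9916 - 49264) = (-48*(-127) + 135/66)/(9916 - 49264) = (6096 + 135*(1/66))/(-39348) = (6096 + 45/22)*(-1/39348) = (134157/22)*(-1/39348) = -44719/288552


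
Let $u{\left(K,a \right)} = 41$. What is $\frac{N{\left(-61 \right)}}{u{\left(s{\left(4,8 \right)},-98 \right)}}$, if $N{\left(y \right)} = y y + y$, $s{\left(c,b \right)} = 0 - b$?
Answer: $\frac{3660}{41} \approx 89.268$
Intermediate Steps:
$s{\left(c,b \right)} = - b$
$N{\left(y \right)} = y + y^{2}$ ($N{\left(y \right)} = y^{2} + y = y + y^{2}$)
$\frac{N{\left(-61 \right)}}{u{\left(s{\left(4,8 \right)},-98 \right)}} = \frac{\left(-61\right) \left(1 - 61\right)}{41} = \left(-61\right) \left(-60\right) \frac{1}{41} = 3660 \cdot \frac{1}{41} = \frac{3660}{41}$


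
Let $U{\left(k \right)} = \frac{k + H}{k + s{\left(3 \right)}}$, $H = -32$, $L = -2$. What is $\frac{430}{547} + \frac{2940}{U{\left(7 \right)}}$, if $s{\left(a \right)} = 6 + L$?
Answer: $- \frac{3535846}{2735} \approx -1292.8$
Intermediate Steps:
$s{\left(a \right)} = 4$ ($s{\left(a \right)} = 6 - 2 = 4$)
$U{\left(k \right)} = \frac{-32 + k}{4 + k}$ ($U{\left(k \right)} = \frac{k - 32}{k + 4} = \frac{-32 + k}{4 + k}$)
$\frac{430}{547} + \frac{2940}{U{\left(7 \right)}} = \frac{430}{547} + \frac{2940}{\frac{1}{4 + 7} \left(-32 + 7\right)} = 430 \cdot \frac{1}{547} + \frac{2940}{\frac{1}{11} \left(-25\right)} = \frac{430}{547} + \frac{2940}{\frac{1}{11} \left(-25\right)} = \frac{430}{547} + \frac{2940}{- \frac{25}{11}} = \frac{430}{547} + 2940 \left(- \frac{11}{25}\right) = \frac{430}{547} - \frac{6468}{5} = - \frac{3535846}{2735}$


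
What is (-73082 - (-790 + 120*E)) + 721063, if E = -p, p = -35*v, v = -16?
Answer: 715971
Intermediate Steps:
p = 560 (p = -35*(-16) = 560)
E = -560 (E = -1*560 = -560)
(-73082 - (-790 + 120*E)) + 721063 = (-73082 - (-790 + 120*(-560))) + 721063 = (-73082 - (-790 - 67200)) + 721063 = (-73082 - 1*(-67990)) + 721063 = (-73082 + 67990) + 721063 = -5092 + 721063 = 715971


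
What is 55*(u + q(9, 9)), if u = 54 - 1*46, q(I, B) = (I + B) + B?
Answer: 1925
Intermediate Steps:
q(I, B) = I + 2*B (q(I, B) = (B + I) + B = I + 2*B)
u = 8 (u = 54 - 46 = 8)
55*(u + q(9, 9)) = 55*(8 + (9 + 2*9)) = 55*(8 + (9 + 18)) = 55*(8 + 27) = 55*35 = 1925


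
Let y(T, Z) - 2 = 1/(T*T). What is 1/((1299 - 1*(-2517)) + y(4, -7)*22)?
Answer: 8/30891 ≈ 0.00025898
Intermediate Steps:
y(T, Z) = 2 + T**(-2) (y(T, Z) = 2 + 1/(T*T) = 2 + 1/(T**2) = 2 + T**(-2))
1/((1299 - 1*(-2517)) + y(4, -7)*22) = 1/((1299 - 1*(-2517)) + (2 + 4**(-2))*22) = 1/((1299 + 2517) + (2 + 1/16)*22) = 1/(3816 + (33/16)*22) = 1/(3816 + 363/8) = 1/(30891/8) = 8/30891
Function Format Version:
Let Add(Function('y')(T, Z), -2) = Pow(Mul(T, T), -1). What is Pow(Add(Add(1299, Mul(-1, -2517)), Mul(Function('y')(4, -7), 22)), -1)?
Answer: Rational(8, 30891) ≈ 0.00025898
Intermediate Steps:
Function('y')(T, Z) = Add(2, Pow(T, -2)) (Function('y')(T, Z) = Add(2, Pow(Mul(T, T), -1)) = Add(2, Pow(Pow(T, 2), -1)) = Add(2, Pow(T, -2)))
Pow(Add(Add(1299, Mul(-1, -2517)), Mul(Function('y')(4, -7), 22)), -1) = Pow(Add(Add(1299, Mul(-1, -2517)), Mul(Add(2, Pow(4, -2)), 22)), -1) = Pow(Add(Add(1299, 2517), Mul(Add(2, Rational(1, 16)), 22)), -1) = Pow(Add(3816, Mul(Rational(33, 16), 22)), -1) = Pow(Add(3816, Rational(363, 8)), -1) = Pow(Rational(30891, 8), -1) = Rational(8, 30891)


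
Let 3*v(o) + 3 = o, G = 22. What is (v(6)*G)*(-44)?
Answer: -968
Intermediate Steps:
v(o) = -1 + o/3
(v(6)*G)*(-44) = ((-1 + (⅓)*6)*22)*(-44) = ((-1 + 2)*22)*(-44) = (1*22)*(-44) = 22*(-44) = -968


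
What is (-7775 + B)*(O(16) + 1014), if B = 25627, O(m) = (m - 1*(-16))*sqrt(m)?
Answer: 20386984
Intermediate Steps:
O(m) = sqrt(m)*(16 + m) (O(m) = (m + 16)*sqrt(m) = (16 + m)*sqrt(m) = sqrt(m)*(16 + m))
(-7775 + B)*(O(16) + 1014) = (-7775 + 25627)*(sqrt(16)*(16 + 16) + 1014) = 17852*(4*32 + 1014) = 17852*(128 + 1014) = 17852*1142 = 20386984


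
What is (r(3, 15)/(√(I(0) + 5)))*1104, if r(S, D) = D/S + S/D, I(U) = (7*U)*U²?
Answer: 28704*√5/25 ≈ 2567.4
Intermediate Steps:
I(U) = 7*U³
(r(3, 15)/(√(I(0) + 5)))*1104 = ((15/3 + 3/15)/(√(7*0³ + 5)))*1104 = ((15*(⅓) + 3*(1/15))/(√(7*0 + 5)))*1104 = ((5 + ⅕)/(√(0 + 5)))*1104 = (26/(5*(√5)))*1104 = (26*(√5/5)/5)*1104 = (26*√5/25)*1104 = 28704*√5/25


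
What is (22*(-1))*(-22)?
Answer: 484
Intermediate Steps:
(22*(-1))*(-22) = -22*(-22) = 484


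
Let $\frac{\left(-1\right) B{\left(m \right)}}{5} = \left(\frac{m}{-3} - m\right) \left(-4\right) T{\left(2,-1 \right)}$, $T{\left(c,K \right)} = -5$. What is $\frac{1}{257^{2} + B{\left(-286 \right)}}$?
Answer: $\frac{3}{83747} \approx 3.5822 \cdot 10^{-5}$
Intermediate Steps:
$B{\left(m \right)} = \frac{400 m}{3}$ ($B{\left(m \right)} = - 5 \left(\frac{m}{-3} - m\right) \left(-4\right) \left(-5\right) = - 5 \left(m \left(- \frac{1}{3}\right) - m\right) \left(-4\right) \left(-5\right) = - 5 \left(- \frac{m}{3} - m\right) \left(-4\right) \left(-5\right) = - 5 - \frac{4 m}{3} \left(-4\right) \left(-5\right) = - 5 \frac{16 m}{3} \left(-5\right) = - 5 \left(- \frac{80 m}{3}\right) = \frac{400 m}{3}$)
$\frac{1}{257^{2} + B{\left(-286 \right)}} = \frac{1}{257^{2} + \frac{400}{3} \left(-286\right)} = \frac{1}{66049 - \frac{114400}{3}} = \frac{1}{\frac{83747}{3}} = \frac{3}{83747}$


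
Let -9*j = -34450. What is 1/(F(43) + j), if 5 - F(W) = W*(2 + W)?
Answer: 9/17080 ≈ 0.00052693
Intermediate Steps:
j = 34450/9 (j = -⅑*(-34450) = 34450/9 ≈ 3827.8)
F(W) = 5 - W*(2 + W)
1/(F(43) + j) = 1/((5 - 1*43² - 2*43) + 34450/9) = 1/((5 - 1*1849 - 86) + 34450/9) = 1/((5 - 1849 - 86) + 34450/9) = 1/(-1930 + 34450/9) = 1/(17080/9) = 9/17080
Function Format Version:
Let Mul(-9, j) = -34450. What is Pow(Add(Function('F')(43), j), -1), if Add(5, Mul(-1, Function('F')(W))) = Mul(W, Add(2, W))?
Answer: Rational(9, 17080) ≈ 0.00052693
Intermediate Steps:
j = Rational(34450, 9) (j = Mul(Rational(-1, 9), -34450) = Rational(34450, 9) ≈ 3827.8)
Function('F')(W) = Add(5, Mul(-1, W, Add(2, W))) (Function('F')(W) = Add(5, Mul(-1, Mul(W, Add(2, W)))) = Add(5, Mul(-1, W, Add(2, W))))
Pow(Add(Function('F')(43), j), -1) = Pow(Add(Add(5, Mul(-1, Pow(43, 2)), Mul(-2, 43)), Rational(34450, 9)), -1) = Pow(Add(Add(5, Mul(-1, 1849), -86), Rational(34450, 9)), -1) = Pow(Add(Add(5, -1849, -86), Rational(34450, 9)), -1) = Pow(Add(-1930, Rational(34450, 9)), -1) = Pow(Rational(17080, 9), -1) = Rational(9, 17080)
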